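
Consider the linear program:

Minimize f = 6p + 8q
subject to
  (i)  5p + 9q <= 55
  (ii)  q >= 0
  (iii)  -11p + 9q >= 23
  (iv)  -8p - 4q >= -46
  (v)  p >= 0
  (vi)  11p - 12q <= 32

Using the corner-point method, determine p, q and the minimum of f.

Corner points and f = 6p + 8q:
  (2, 5) → f = 52
  (0, 55/9) → f = 440/9
  (0, 23/9) → f = 184/9

The binding constraints are -11p + 9q = 23 and p = 0.
Solving simultaneously gives p = 0, q = 23/9.

p = 0, q = 23/9, minimum f = 184/9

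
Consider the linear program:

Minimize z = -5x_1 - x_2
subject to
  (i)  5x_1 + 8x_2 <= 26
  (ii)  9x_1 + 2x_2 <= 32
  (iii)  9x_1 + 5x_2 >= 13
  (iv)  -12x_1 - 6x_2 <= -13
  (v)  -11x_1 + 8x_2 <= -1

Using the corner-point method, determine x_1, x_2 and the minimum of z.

Extreme points and z = -5x_1 - x_2:
  (102/31, 37/31) → z = -547/31
  (27/16, 281/128) → z = -1361/128
  (134/27, -19/3) → z = -499/27
  (109/127, 134/127) → z = -679/127

At the optimal vertex, 9x_1 + 2x_2 = 32 and 9x_1 + 5x_2 = 13.
Solving simultaneously gives x_1 = 134/27, x_2 = -19/3.

x_1 = 134/27, x_2 = -19/3, minimum z = -499/27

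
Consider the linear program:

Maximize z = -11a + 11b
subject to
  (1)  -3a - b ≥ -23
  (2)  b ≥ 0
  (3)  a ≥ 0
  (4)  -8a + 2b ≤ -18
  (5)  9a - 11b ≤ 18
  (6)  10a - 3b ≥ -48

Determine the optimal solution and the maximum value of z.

Feasible corners and z = -11a + 11b:
  (32/7, 65/7) → z = 363/7
  (271/42, 51/14) → z = -649/21
  (81/35, 9/35) → z = -792/35

At the optimal vertex, -3a - b = -23 and -8a + 2b = -18.
Solving simultaneously gives a = 32/7, b = 65/7.

a = 32/7, b = 65/7, maximum z = 363/7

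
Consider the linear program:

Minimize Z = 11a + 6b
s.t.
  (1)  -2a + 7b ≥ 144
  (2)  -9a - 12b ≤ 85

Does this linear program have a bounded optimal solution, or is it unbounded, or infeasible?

From the feasible point (-2323/87, 1126/87), moving in the direction (-12, 9) keeps every constraint satisfied while Z decreases without bound.

unbounded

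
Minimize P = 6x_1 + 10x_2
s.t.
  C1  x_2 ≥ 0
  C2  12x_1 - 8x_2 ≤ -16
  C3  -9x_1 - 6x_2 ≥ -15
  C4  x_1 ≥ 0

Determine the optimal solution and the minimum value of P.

x_1 = 0, x_2 = 2, minimum P = 20

Extreme points and P = 6x_1 + 10x_2:
  (1/6, 9/4) → P = 47/2
  (0, 2) → P = 20
  (0, 5/2) → P = 25

The optimum lies where 12x_1 - 8x_2 = -16 and x_1 = 0.
Solving simultaneously gives x_1 = 0, x_2 = 2.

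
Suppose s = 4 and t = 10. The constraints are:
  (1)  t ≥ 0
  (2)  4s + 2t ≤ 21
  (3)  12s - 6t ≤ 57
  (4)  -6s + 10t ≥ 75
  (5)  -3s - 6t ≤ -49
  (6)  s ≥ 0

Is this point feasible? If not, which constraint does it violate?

Constraint (2): 4s + 2t = 36, which is not ≤ 21. All other constraints are satisfied.

not feasible — violates (2)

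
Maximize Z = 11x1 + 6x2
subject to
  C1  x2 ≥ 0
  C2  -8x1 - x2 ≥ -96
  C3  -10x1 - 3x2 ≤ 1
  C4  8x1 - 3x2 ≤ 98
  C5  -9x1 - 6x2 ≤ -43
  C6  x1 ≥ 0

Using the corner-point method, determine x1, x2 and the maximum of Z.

Extreme points and Z = 11x1 + 6x2:
  (12, 0) → Z = 132
  (43/9, 0) → Z = 473/9
  (0, 96) → Z = 576
  (0, 43/6) → Z = 43

x1 = 0, x2 = 96, maximum Z = 576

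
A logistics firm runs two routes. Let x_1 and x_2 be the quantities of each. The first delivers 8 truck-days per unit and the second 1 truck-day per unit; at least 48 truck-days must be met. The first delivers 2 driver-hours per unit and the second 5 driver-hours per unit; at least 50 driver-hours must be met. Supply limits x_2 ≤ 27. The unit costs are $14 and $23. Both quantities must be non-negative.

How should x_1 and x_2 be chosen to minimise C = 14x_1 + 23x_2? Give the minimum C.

x_1 = 5, x_2 = 8, minimum C = 254

Vertices and C = 14x_1 + 23x_2:
  (25, 0) → C = 350
  (5, 8) → C = 254
  (21/8, 27) → C = 2631/4
The feasible region is unbounded (it extends along (1, 0)), but C strictly increases along every unbounded feasible direction, so there is no improving ray and the minimum is attained at a vertex.

The binding constraints are 8x_1 + x_2 = 48 and 2x_1 + 5x_2 = 50.
Solving simultaneously gives x_1 = 5, x_2 = 8.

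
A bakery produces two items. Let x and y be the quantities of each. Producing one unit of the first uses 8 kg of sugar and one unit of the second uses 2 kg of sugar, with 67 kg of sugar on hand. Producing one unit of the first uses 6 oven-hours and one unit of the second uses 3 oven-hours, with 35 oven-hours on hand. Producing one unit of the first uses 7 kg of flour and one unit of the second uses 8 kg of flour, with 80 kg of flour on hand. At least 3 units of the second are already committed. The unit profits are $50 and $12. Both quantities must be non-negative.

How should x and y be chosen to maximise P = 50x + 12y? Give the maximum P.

x = 13/3, y = 3, maximum P = 758/3

Extreme points and P = 50x + 12y:
  (0, 10) → P = 120
  (0, 3) → P = 36
  (40/27, 235/27) → P = 4820/27
  (13/3, 3) → P = 758/3

The binding constraints are 6x + 3y = 35 and y = 3.
Solving simultaneously gives x = 13/3, y = 3.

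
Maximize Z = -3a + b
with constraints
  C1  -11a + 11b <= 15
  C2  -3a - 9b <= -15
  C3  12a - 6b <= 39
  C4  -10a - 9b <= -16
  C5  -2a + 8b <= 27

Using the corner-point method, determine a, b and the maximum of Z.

a = 5/22, b = 35/22, maximum Z = 10/11

Corner points and Z = -3a + b:
  (5/22, 35/22) → Z = 10/11
  (59/22, 89/22) → Z = -4
  (7/2, 1/2) → Z = -10
  (79/14, 67/14) → Z = -85/7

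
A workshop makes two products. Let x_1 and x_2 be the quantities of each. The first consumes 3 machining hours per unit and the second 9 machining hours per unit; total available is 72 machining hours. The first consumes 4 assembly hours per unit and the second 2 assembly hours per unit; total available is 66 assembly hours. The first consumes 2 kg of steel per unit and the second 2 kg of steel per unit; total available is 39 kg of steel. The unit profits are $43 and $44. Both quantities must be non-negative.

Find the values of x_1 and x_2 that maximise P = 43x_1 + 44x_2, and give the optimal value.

x_1 = 15, x_2 = 3, maximum P = 777

Feasible corners and P = 43x_1 + 44x_2:
  (0, 0) → P = 0
  (0, 8) → P = 352
  (33/2, 0) → P = 1419/2
  (15, 3) → P = 777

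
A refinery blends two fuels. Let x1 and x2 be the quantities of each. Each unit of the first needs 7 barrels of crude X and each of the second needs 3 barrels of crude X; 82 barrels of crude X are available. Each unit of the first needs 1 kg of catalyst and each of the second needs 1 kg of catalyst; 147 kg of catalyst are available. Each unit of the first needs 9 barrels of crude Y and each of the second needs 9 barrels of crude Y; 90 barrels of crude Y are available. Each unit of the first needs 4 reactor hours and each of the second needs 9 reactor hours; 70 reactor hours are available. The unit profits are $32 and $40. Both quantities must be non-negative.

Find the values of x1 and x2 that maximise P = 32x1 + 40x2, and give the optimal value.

Corner points and P = 32x1 + 40x2:
  (0, 0) → P = 0
  (0, 70/9) → P = 2800/9
  (10, 0) → P = 320
  (4, 6) → P = 368

x1 = 4, x2 = 6, maximum P = 368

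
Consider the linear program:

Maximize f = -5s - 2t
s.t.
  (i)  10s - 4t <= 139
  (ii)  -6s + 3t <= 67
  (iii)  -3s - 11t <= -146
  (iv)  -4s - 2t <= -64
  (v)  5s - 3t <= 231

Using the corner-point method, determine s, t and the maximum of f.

s = 29/12, t = 163/6, maximum f = -797/12

Corner points and f = -5s - 2t:
  (685/6, 752/3) → f = -6433/6
  (2113/122, 1043/122) → f = -12651/122
  (29/12, 163/6) → f = -797/12
  (206/19, 196/19) → f = -1422/19

The optimum lies where -6s + 3t = 67 and -4s - 2t = -64.
Solving simultaneously gives s = 29/12, t = 163/6.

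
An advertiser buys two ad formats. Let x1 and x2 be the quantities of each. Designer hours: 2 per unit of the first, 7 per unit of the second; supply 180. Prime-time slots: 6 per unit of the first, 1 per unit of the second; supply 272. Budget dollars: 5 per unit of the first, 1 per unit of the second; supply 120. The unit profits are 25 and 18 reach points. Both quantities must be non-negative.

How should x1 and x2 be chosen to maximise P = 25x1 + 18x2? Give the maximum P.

Extreme points and P = 25x1 + 18x2:
  (0, 0) → P = 0
  (0, 180/7) → P = 3240/7
  (24, 0) → P = 600
  (20, 20) → P = 860

x1 = 20, x2 = 20, maximum P = 860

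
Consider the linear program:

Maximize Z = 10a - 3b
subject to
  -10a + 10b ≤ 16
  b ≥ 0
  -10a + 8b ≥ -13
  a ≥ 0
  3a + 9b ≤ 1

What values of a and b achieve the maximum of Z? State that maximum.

a = 1/3, b = 0, maximum Z = 10/3

Corner points and Z = 10a - 3b:
  (0, 0) → Z = 0
  (1/3, 0) → Z = 10/3
  (0, 1/9) → Z = -1/3

The binding constraints are b = 0 and 3a + 9b = 1.
Solving simultaneously gives a = 1/3, b = 0.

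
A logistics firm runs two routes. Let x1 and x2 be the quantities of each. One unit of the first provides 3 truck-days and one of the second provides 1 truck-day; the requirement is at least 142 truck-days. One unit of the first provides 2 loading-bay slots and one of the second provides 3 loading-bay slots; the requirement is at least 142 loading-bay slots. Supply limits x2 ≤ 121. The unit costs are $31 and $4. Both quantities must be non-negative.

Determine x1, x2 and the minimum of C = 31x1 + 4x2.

Corner points and C = 31x1 + 4x2:
  (71, 0) → C = 2201
  (284/7, 142/7) → C = 9372/7
  (7, 121) → C = 701
The feasible region is unbounded (it extends along (1, 0)), but C strictly increases along every unbounded feasible direction, so there is no improving ray and the minimum is attained at a vertex.

x1 = 7, x2 = 121, minimum C = 701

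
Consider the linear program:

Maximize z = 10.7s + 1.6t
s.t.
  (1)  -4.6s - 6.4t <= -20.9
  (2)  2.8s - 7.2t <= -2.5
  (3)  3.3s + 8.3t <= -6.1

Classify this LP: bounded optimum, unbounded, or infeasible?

The boundaries -4.6s - 6.4t = -20.9 and 2.8s - 7.2t = -2.5 meet at (1681/638, 3501/2552), but that point violates 3.3s + 8.3t ≤ -6.1. Every candidate vertex is excluded by some other constraint, so the feasible region is empty.

infeasible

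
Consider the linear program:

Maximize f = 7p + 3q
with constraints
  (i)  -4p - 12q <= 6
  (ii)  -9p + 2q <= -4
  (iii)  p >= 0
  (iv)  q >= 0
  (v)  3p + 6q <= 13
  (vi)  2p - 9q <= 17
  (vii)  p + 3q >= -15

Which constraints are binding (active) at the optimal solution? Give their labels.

Extreme points and f = 7p + 3q:
  (4/9, 0) → f = 28/9
  (5/6, 7/4) → f = 133/12
  (13/3, 0) → f = 91/3

The maximum is at (13/3, 0). Substituting into each constraint, equality holds for (iv) and (v); the remaining constraints have slack.

(iv) and (v)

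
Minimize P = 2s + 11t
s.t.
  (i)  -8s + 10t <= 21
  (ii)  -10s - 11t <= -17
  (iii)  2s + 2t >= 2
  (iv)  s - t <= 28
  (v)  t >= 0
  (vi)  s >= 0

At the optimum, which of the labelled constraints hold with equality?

(ii) and (v)

Vertices and P = 2s + 11t:
  (301/2, 245/2) → P = 3297/2
  (0, 21/10) → P = 231/10
  (17/10, 0) → P = 17/5
  (0, 17/11) → P = 17
  (28, 0) → P = 56

The minimum is at (17/10, 0). Substituting into each constraint, equality holds for (ii) and (v); the remaining constraints have slack.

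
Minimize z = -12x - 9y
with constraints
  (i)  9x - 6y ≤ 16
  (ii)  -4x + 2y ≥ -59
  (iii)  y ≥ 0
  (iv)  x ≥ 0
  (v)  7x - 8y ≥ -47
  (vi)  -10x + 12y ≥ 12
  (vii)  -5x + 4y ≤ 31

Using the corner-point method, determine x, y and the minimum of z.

Feasible corners and z = -12x - 9y:
  (41/3, 107/6) → z = -649/2
  (11/2, 67/12) → z = -465/4
  (0, 47/8) → z = -423/8
  (0, 1) → z = -9

At the optimal vertex, 9x - 6y = 16 and 7x - 8y = -47.
Solving simultaneously gives x = 41/3, y = 107/6.

x = 41/3, y = 107/6, minimum z = -649/2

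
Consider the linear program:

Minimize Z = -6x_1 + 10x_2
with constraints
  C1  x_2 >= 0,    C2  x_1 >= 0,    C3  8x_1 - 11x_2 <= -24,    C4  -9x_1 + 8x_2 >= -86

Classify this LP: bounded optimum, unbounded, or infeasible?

bounded optimum

Vertices and Z = -6x_1 + 10x_2:
  (0, 24/11) → Z = 240/11
  (1138/35, 904/35) → Z = 316/5
The feasible region has finitely many vertices and no improving ray; the minimum is 240/11 at (0, 24/11).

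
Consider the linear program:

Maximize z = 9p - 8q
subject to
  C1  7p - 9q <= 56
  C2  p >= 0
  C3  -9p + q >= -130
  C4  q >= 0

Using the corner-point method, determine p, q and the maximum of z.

The feasible region is unbounded (it extends along (0, 1), (1, 9)), but z strictly decreases along every unbounded feasible direction, so there is no improving ray and the maximum is attained at a vertex.

The optimum lies where 7p - 9q = 56 and -9p + q = -130.
Solving simultaneously gives p = 557/37, q = 203/37.

p = 557/37, q = 203/37, maximum z = 3389/37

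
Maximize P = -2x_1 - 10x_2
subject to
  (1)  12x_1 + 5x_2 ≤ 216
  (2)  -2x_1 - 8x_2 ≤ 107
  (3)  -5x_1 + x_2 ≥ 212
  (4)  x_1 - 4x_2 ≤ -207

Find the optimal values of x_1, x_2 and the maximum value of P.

x_1 = -521/4, x_2 = 307/16, maximum P = 549/8

Extreme points and P = -2x_1 - 10x_2:
  (-844/37, 3624/37) → P = -34552/37
  (-521/4, 307/16) → P = 549/8
  (-641/19, 823/19) → P = -6948/19
The feasible region is unbounded (it extends along (-4, 1), (-5, 12)), but P strictly decreases along every unbounded feasible direction, so there is no improving ray and the maximum is attained at a vertex.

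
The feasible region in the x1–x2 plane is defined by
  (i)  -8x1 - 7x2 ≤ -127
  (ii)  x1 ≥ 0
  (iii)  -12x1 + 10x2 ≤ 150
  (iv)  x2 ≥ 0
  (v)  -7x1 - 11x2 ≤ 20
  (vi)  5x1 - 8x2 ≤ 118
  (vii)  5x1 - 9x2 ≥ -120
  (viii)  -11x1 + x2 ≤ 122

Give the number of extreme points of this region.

4

Of the 28 pairwise boundary intersections, those satisfying every inequality are:
  (127/8, 0)
  (303/107, 1595/107)
  (118/5, 0)
  (2022/5, 238)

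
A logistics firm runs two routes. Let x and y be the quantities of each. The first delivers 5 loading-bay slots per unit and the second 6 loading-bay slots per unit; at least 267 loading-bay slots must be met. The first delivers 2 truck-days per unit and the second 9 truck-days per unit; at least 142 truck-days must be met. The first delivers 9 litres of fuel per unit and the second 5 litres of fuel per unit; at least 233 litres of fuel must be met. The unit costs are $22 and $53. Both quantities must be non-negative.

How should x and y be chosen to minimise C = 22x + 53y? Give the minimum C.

Vertices and C = 22x + 53y:
  (0, 233/5) → C = 12349/5
  (71, 0) → C = 1562
  (47, 16/3) → C = 3950/3
  (63/29, 1238/29) → C = 67000/29
The feasible region is unbounded (it extends along (0, 1), (1, 0)), but C strictly increases along every unbounded feasible direction, so there is no improving ray and the minimum is attained at a vertex.

x = 47, y = 16/3, minimum C = 3950/3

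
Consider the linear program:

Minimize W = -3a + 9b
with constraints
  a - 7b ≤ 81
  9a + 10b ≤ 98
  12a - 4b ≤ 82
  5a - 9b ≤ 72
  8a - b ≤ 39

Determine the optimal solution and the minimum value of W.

Corner points and W = -3a + 9b:
  (-225/26, -333/26) → W = -1161/13
  (488/89, 433/89) → W = 2433/89
  (279/67, -381/67) → W = -4266/67
The feasible region is unbounded (it extends along (-7, -1), (-10, 9)), but W strictly increases along every unbounded feasible direction, so there is no improving ray and the minimum is attained at a vertex.

The binding constraints are a - 7b = 81 and 5a - 9b = 72.
Solving simultaneously gives a = -225/26, b = -333/26.

a = -225/26, b = -333/26, minimum W = -1161/13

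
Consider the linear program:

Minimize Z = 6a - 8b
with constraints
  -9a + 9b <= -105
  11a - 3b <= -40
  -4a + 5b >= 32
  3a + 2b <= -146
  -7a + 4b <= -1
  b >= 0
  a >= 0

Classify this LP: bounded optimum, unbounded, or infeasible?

The boundaries b = 0 and a = 0 meet at (0, 0), but that point violates -9a + 9b ≤ -105. Every candidate vertex is excluded by some other constraint, so the feasible region is empty.

infeasible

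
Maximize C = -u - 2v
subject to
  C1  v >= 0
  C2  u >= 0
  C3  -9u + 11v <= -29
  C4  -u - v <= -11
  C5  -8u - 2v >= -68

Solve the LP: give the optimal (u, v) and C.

u = 23/3, v = 10/3, maximum C = -43/3

Feasible corners and C = -u - 2v:
  (15/2, 7/2) → C = -29/2
  (403/53, 190/53) → C = -783/53
  (23/3, 10/3) → C = -43/3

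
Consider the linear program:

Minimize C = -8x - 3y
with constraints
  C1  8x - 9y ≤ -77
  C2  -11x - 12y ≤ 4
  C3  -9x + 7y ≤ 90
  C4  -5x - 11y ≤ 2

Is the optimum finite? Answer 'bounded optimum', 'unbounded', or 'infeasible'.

From the feasible point (-64/13, 163/39), moving in the direction (7, 9) keeps every constraint satisfied while C decreases without bound.

unbounded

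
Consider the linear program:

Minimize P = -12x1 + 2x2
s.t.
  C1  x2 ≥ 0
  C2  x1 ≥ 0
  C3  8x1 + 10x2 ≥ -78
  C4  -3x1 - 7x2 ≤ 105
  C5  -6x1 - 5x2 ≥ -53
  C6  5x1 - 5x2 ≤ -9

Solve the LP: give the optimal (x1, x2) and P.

x1 = 4, x2 = 29/5, minimum P = -182/5

Extreme points and P = -12x1 + 2x2:
  (0, 53/5) → P = 106/5
  (0, 9/5) → P = 18/5
  (4, 29/5) → P = -182/5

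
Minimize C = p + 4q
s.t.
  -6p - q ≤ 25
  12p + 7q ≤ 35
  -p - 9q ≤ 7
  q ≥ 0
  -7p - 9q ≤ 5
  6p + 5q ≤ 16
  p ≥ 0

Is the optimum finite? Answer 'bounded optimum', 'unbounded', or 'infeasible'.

bounded optimum

Feasible corners and C = p + 4q:
  (8/3, 0) → C = 8/3
  (0, 0) → C = 0
  (0, 16/5) → C = 64/5
The feasible region has finitely many vertices and no improving ray; the minimum is 0 at (0, 0).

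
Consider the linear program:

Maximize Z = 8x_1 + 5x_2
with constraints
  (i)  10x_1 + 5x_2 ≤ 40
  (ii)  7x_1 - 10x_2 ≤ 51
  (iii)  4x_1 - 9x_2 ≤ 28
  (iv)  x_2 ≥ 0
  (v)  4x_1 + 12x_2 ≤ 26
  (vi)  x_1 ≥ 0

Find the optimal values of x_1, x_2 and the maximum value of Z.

x_1 = 7/2, x_2 = 1, maximum Z = 33

Vertices and Z = 8x_1 + 5x_2:
  (4, 0) → Z = 32
  (7/2, 1) → Z = 33
  (0, 0) → Z = 0
  (0, 13/6) → Z = 65/6

The binding constraints are 10x_1 + 5x_2 = 40 and 4x_1 + 12x_2 = 26.
Solving simultaneously gives x_1 = 7/2, x_2 = 1.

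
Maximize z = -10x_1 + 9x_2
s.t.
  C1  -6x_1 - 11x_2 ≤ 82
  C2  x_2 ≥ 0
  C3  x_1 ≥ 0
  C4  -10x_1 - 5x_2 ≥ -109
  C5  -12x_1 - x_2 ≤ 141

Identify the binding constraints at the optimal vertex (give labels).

C3 and C4

Feasible corners and z = -10x_1 + 9x_2:
  (0, 0) → z = 0
  (109/10, 0) → z = -109
  (0, 109/5) → z = 981/5

The maximum is at (0, 109/5). Substituting into each constraint, equality holds for C3 and C4; the remaining constraints have slack.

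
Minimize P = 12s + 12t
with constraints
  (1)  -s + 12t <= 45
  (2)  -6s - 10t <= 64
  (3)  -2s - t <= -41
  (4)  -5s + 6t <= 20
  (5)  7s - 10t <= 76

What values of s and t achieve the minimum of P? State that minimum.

Corner points and P = 12s + 12t:
  (447/25, 131/25) → P = 6936/25
  (681/37, 391/74) → P = 10518/37
  (18, 5) → P = 276

s = 18, t = 5, minimum P = 276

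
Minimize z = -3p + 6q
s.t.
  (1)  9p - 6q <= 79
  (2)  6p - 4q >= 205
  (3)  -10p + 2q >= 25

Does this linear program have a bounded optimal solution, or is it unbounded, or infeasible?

infeasible

Constraints 9p - 6q ≤ 79 and 6p - 4q ≥ 205 have parallel boundaries but demand opposite sides — no point can satisfy both, so the region is empty.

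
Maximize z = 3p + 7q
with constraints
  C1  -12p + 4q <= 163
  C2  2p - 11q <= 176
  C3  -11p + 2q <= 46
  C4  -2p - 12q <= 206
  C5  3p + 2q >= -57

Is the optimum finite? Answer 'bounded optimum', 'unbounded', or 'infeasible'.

unbounded

From the feasible point (71/10, 1241/20), moving in the direction (4, 12) keeps every constraint satisfied while z increases without bound.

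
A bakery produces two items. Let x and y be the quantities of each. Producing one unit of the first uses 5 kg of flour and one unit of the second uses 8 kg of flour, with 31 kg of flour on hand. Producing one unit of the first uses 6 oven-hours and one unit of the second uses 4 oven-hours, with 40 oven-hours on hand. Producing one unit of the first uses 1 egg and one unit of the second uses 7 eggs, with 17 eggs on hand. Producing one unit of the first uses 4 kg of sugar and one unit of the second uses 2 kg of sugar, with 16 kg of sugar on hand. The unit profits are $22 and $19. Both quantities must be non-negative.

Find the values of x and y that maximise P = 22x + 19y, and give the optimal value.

Extreme points and P = 22x + 19y:
  (0, 0) → P = 0
  (0, 17/7) → P = 323/7
  (4, 0) → P = 88
  (3, 2) → P = 104

The binding constraints are 5x + 8y = 31 and x + 7y = 17.
Solving simultaneously gives x = 3, y = 2.

x = 3, y = 2, maximum P = 104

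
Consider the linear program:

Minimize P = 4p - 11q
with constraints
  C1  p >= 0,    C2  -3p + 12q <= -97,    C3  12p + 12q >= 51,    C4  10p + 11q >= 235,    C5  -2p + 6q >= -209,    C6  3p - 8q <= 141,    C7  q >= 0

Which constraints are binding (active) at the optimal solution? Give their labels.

Feasible corners and P = 4p - 11q:
  (229/3, 11) → P = 553/3
  (97/3, 0) → P = 388/3
  (47, 0) → P = 188

The minimum is at (97/3, 0). Substituting into each constraint, equality holds for C2 and C7; the remaining constraints have slack.

C2 and C7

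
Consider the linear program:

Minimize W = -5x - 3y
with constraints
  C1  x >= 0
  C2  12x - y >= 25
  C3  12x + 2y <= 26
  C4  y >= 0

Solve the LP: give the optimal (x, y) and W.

x = 19/9, y = 1/3, minimum W = -104/9

Vertices and W = -5x - 3y:
  (19/9, 1/3) → W = -104/9
  (25/12, 0) → W = -125/12
  (13/6, 0) → W = -65/6

At the optimal vertex, 12x - y = 25 and 12x + 2y = 26.
Solving simultaneously gives x = 19/9, y = 1/3.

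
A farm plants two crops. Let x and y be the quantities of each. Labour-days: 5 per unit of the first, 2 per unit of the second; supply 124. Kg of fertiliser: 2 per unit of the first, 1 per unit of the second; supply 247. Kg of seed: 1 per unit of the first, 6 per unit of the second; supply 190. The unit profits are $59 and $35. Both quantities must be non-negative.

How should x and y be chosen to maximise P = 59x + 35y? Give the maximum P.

x = 13, y = 59/2, maximum P = 3599/2

Corner points and P = 59x + 35y:
  (0, 0) → P = 0
  (0, 95/3) → P = 3325/3
  (124/5, 0) → P = 7316/5
  (13, 59/2) → P = 3599/2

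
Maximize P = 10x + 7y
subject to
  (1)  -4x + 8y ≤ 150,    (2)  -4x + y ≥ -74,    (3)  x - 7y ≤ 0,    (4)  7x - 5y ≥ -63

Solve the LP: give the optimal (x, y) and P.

x = 53/2, y = 32, maximum P = 489

Extreme points and P = 10x + 7y:
  (53/2, 32) → P = 489
  (41/6, 133/6) → P = 447/2
  (518/27, 74/27) → P = 5698/27
  (-441/44, -63/44) → P = -441/4

The binding constraints are -4x + 8y = 150 and -4x + y = -74.
Solving simultaneously gives x = 53/2, y = 32.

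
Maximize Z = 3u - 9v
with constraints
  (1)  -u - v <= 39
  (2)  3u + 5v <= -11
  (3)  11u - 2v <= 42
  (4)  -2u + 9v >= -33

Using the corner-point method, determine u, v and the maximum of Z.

u = 66/37, v = -121/37, maximum Z = 1287/37

Extreme points and Z = 3u - 9v:
  (-92, 53) → Z = -753
  (-318/11, -111/11) → Z = 45/11
  (66/37, -121/37) → Z = 1287/37

The binding constraints are 3u + 5v = -11 and -2u + 9v = -33.
Solving simultaneously gives u = 66/37, v = -121/37.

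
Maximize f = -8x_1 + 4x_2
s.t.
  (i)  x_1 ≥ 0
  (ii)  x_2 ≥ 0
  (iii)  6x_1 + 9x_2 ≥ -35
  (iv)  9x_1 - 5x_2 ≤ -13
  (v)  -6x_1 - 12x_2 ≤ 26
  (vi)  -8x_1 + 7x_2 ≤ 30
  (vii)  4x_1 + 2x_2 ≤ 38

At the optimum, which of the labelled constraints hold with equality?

(i) and (vi)

Vertices and f = -8x_1 + 4x_2:
  (0, 13/5) → f = 52/5
  (0, 30/7) → f = 120/7
  (59/23, 166/23) → f = 192/23

The maximum is at (0, 30/7). Substituting into each constraint, equality holds for (i) and (vi); the remaining constraints have slack.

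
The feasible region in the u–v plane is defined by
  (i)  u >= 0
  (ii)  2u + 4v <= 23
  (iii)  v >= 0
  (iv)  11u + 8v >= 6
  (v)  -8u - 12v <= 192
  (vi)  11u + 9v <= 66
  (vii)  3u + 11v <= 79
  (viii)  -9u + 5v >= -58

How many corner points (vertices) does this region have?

The feasible vertices (each the meet of two boundaries and inside every other half-plane) are:
  (0, 23/4)
  (0, 3/4)
  (57/26, 121/26)
  (6/11, 0)
  (6, 0)

5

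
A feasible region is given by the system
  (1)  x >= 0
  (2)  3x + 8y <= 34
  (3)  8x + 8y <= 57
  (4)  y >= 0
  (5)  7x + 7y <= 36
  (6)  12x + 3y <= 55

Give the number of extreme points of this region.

Pairwise boundary intersections that survive every other constraint:
  (0, 17/4)
  (0, 0)
  (10/7, 26/7)
  (55/12, 0)
  (277/63, 47/63)

5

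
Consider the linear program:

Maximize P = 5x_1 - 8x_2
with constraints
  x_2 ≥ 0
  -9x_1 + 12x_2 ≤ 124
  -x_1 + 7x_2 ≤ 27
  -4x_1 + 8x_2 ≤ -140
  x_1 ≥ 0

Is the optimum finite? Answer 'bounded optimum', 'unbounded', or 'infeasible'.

unbounded

From the feasible point (35, 0), moving in the direction (7, 1) keeps every constraint satisfied while P increases without bound.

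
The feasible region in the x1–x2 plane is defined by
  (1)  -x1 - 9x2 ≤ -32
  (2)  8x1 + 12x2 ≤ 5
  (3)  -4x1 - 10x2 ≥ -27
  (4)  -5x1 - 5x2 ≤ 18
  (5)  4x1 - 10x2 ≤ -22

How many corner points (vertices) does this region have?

Pairwise boundary intersections that survive every other constraint:
  (-113/20, 251/60)
  (-161/20, 89/20)
  (-137/16, 49/8)
  (-21/2, 69/10)

4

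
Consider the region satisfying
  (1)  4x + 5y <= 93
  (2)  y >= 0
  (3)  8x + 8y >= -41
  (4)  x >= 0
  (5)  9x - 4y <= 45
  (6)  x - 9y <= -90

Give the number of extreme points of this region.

Pairwise boundary intersections that survive every other constraint:
  (0, 93/5)
  (387/41, 453/41)
  (0, 10)

3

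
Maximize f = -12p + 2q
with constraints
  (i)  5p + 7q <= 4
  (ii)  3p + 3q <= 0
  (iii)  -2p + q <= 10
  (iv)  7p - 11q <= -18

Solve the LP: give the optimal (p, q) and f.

Feasible corners and f = -12p + 2q:
  (-2, 2) → f = 28
  (-66/19, 58/19) → f = 908/19
  (-1, 1) → f = 14
  (-92/15, -34/15) → f = 1036/15

The binding constraints are -2p + q = 10 and 7p - 11q = -18.
Solving simultaneously gives p = -92/15, q = -34/15.

p = -92/15, q = -34/15, maximum f = 1036/15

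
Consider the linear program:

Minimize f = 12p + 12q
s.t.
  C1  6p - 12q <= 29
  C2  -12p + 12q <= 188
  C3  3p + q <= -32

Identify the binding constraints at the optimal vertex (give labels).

Corner points and f = 12p + 12q:
  (-217/6, -41/2) → f = -680
  (-355/42, -93/14) → f = -1268/7
  (-143/12, 15/4) → f = -98

The minimum is at (-217/6, -41/2). Substituting into each constraint, equality holds for C1 and C2; the remaining constraints have slack.

C1 and C2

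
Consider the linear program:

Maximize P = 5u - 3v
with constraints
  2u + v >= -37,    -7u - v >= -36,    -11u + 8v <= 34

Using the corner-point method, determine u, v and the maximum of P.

Vertices and P = 5u - 3v:
  (73/5, -331/5) → P = 1358/5
  (-110/9, -113/9) → P = -211/9
  (254/67, 634/67) → P = -632/67

The optimum lies where 2u + v = -37 and -7u - v = -36.
Solving simultaneously gives u = 73/5, v = -331/5.

u = 73/5, v = -331/5, maximum P = 1358/5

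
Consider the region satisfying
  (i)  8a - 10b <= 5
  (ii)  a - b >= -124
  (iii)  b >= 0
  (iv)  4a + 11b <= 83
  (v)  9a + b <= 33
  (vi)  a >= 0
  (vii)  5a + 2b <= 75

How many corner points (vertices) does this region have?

5

The feasible vertices (each the meet of two boundaries and inside every other half-plane) are:
  (5/8, 0)
  (335/98, 219/98)
  (0, 0)
  (56/19, 123/19)
  (0, 83/11)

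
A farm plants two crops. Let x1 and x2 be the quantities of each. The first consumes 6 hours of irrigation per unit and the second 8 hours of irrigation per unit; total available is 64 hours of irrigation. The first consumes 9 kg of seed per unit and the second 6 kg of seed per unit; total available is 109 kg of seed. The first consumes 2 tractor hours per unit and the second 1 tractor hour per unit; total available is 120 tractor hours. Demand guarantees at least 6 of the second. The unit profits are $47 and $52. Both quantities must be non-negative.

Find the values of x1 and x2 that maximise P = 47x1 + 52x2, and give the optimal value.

Corner points and P = 47x1 + 52x2:
  (0, 8) → P = 416
  (0, 6) → P = 312
  (8/3, 6) → P = 1312/3

The binding constraints are 6x1 + 8x2 = 64 and x2 = 6.
Solving simultaneously gives x1 = 8/3, x2 = 6.

x1 = 8/3, x2 = 6, maximum P = 1312/3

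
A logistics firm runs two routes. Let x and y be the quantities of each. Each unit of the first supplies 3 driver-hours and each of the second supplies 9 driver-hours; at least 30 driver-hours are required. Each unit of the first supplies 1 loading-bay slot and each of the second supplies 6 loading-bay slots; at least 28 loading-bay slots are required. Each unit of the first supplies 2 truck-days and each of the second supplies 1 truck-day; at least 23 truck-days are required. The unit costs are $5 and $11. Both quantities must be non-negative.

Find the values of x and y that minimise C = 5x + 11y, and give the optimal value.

Feasible corners and C = 5x + 11y:
  (0, 23) → C = 253
  (28, 0) → C = 140
  (10, 3) → C = 83
The feasible region is unbounded (it extends along (0, 1), (1, 0)), but C strictly increases along every unbounded feasible direction, so there is no improving ray and the minimum is attained at a vertex.

x = 10, y = 3, minimum C = 83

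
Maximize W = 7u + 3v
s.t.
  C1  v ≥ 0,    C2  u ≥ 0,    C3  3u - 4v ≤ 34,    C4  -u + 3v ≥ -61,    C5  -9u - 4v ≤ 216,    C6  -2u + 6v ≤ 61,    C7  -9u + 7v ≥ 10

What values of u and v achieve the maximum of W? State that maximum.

u = 367/40, v = 529/40, maximum W = 1039/10

Vertices and W = 7u + 3v:
  (0, 61/6) → W = 61/2
  (0, 10/7) → W = 30/7
  (367/40, 529/40) → W = 1039/10

The optimum lies where -2u + 6v = 61 and -9u + 7v = 10.
Solving simultaneously gives u = 367/40, v = 529/40.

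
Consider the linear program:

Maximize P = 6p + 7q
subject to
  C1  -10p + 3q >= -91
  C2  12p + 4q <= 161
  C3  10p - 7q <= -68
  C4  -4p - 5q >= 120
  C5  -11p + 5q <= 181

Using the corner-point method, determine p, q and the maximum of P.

p = -590/39, q = -464/39, maximum P = -6788/39

Corner points and P = 6p + 7q:
  (-590/39, -464/39) → P = -6788/39
  (-103/3, -118/3) → P = -1444/3
  (-301/15, -596/75) → P = -13202/75

The optimum lies where 10p - 7q = -68 and -4p - 5q = 120.
Solving simultaneously gives p = -590/39, q = -464/39.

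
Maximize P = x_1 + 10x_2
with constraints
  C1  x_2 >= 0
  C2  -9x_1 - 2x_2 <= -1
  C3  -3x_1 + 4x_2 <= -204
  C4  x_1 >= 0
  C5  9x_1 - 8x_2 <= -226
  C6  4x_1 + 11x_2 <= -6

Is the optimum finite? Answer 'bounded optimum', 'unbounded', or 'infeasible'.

The boundaries 9x_1 - 8x_2 = -226 and 4x_1 + 11x_2 = -6 meet at (-2534/131, 850/131), but that point violates -9x_1 - 2x_2 ≤ -1. Every candidate vertex is excluded by some other constraint, so the feasible region is empty.

infeasible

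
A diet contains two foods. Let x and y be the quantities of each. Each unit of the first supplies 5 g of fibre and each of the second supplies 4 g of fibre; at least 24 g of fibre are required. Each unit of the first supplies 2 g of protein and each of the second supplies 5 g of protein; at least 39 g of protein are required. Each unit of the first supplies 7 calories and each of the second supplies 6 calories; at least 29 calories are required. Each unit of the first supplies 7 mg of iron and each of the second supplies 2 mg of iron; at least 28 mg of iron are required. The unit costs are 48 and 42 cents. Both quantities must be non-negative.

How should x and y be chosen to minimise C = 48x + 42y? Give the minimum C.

x = 2, y = 7, minimum C = 390

The feasible region is unbounded (it extends along (0, 1), (1, 0)), but C strictly increases along every unbounded feasible direction, so there is no improving ray and the minimum is attained at a vertex.

The optimum lies where 2x + 5y = 39 and 7x + 2y = 28.
Solving simultaneously gives x = 2, y = 7.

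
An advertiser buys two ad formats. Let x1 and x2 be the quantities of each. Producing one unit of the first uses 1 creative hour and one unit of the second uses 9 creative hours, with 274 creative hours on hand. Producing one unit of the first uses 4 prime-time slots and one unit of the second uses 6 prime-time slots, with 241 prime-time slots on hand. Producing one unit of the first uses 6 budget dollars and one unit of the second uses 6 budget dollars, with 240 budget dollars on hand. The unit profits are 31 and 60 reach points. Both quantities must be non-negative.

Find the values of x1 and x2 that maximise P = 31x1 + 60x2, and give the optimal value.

Corner points and P = 31x1 + 60x2:
  (0, 0) → P = 0
  (0, 274/9) → P = 5480/3
  (40, 0) → P = 1240
  (43/4, 117/4) → P = 8353/4

The optimum lies where x1 + 9x2 = 274 and 6x1 + 6x2 = 240.
Solving simultaneously gives x1 = 43/4, x2 = 117/4.

x1 = 43/4, x2 = 117/4, maximum P = 8353/4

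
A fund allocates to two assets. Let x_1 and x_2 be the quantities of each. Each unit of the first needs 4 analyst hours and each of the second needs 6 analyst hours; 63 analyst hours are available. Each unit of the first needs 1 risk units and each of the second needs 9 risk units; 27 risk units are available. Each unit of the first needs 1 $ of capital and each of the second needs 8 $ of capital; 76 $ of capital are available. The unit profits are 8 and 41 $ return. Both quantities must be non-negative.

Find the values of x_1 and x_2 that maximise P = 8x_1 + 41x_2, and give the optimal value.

x_1 = 27/2, x_2 = 3/2, maximum P = 339/2

Extreme points and P = 8x_1 + 41x_2:
  (0, 0) → P = 0
  (0, 3) → P = 123
  (63/4, 0) → P = 126
  (27/2, 3/2) → P = 339/2

The binding constraints are 4x_1 + 6x_2 = 63 and x_1 + 9x_2 = 27.
Solving simultaneously gives x_1 = 27/2, x_2 = 3/2.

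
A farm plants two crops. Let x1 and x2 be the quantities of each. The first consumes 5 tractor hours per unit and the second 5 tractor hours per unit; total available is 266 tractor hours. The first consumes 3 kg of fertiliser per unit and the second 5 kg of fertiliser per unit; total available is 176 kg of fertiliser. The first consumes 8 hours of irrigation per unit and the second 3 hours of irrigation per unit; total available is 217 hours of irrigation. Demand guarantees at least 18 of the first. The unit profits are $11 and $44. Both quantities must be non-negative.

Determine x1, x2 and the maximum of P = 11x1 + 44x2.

x1 = 18, x2 = 73/3, maximum P = 3806/3

Extreme points and P = 11x1 + 44x2:
  (217/8, 0) → P = 2387/8
  (18, 0) → P = 198
  (18, 73/3) → P = 3806/3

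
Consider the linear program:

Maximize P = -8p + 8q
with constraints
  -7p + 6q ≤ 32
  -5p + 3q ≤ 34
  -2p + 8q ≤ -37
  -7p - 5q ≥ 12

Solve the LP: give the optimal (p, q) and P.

p = -239/22, q = -323/44, maximum P = 310/11

Corner points and P = -8p + 8q:
  (-12, -26/3) → P = 80/3
  (-239/22, -323/44) → P = 310/11
  (89/66, -283/66) → P = -496/11
The feasible region is unbounded (it extends along (-3, -5), (5, -7)), but P strictly decreases along every unbounded feasible direction, so there is no improving ray and the maximum is attained at a vertex.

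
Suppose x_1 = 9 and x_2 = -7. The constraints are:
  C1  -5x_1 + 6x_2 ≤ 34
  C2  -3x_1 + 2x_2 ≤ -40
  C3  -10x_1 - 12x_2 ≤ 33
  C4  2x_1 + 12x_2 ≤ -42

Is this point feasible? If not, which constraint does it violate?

C1: -87 ≤ 34 ✓
C2: -41 ≤ -40 ✓
C3: -6 ≤ 33 ✓
C4: -66 ≤ -42 ✓

feasible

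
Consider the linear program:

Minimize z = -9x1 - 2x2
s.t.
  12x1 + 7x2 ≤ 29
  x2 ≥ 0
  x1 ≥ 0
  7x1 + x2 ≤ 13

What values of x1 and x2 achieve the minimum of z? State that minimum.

x1 = 62/37, x2 = 47/37, minimum z = -652/37

The optimum lies where 12x1 + 7x2 = 29 and 7x1 + x2 = 13.
Solving simultaneously gives x1 = 62/37, x2 = 47/37.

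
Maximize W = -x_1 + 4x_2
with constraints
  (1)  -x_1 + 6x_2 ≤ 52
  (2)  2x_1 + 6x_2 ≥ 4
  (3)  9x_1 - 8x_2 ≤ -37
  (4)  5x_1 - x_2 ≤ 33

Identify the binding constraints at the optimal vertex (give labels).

Feasible corners and W = -x_1 + 4x_2:
  (-16, 6) → W = 40
  (97/23, 431/46) → W = 765/23
  (-19/7, 11/7) → W = 9

The maximum is at (-16, 6). Substituting into each constraint, equality holds for (1) and (2); the remaining constraints have slack.

(1) and (2)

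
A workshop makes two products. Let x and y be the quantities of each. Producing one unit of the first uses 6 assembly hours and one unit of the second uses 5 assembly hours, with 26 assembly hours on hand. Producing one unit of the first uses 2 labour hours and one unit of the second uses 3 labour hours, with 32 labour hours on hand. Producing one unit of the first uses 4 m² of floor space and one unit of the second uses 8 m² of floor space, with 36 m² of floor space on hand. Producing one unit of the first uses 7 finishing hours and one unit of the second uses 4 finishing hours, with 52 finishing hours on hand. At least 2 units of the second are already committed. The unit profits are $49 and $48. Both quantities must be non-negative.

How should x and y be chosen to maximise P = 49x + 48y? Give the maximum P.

x = 1, y = 4, maximum P = 241

Vertices and P = 49x + 48y:
  (0, 9/2) → P = 216
  (0, 2) → P = 96
  (1, 4) → P = 241
  (8/3, 2) → P = 680/3

The binding constraints are 6x + 5y = 26 and 4x + 8y = 36.
Solving simultaneously gives x = 1, y = 4.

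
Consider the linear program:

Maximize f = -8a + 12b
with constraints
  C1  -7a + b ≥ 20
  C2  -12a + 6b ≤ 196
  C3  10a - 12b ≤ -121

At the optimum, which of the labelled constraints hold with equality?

Vertices and f = -8a + 12b:
  (38/15, 566/15) → f = 6488/15
  (-119/74, 647/74) → f = 4358/37
  (-271/14, -127/21) → f = 576/7

The maximum is at (38/15, 566/15). Substituting into each constraint, equality holds for C1 and C2; the remaining constraints have slack.

C1 and C2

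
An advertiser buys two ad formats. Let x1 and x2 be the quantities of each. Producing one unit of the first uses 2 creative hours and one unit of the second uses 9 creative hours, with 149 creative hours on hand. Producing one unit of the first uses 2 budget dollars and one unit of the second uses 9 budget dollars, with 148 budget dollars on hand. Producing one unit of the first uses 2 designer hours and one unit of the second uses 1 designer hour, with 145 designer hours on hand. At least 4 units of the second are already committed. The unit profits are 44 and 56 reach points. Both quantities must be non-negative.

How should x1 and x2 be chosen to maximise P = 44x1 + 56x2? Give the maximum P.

x1 = 56, x2 = 4, maximum P = 2688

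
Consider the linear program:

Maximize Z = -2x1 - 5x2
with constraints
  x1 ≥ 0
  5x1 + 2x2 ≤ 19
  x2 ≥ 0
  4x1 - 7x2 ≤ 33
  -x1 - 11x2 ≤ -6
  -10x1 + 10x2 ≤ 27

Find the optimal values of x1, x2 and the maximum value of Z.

Extreme points and Z = -2x1 - 5x2:
  (0, 6/11) → Z = -30/11
  (0, 27/10) → Z = -27/2
  (197/53, 11/53) → Z = -449/53
  (68/35, 65/14) → Z = -271/10

The optimum lies where x1 = 0 and -x1 - 11x2 = -6.
Solving simultaneously gives x1 = 0, x2 = 6/11.

x1 = 0, x2 = 6/11, maximum Z = -30/11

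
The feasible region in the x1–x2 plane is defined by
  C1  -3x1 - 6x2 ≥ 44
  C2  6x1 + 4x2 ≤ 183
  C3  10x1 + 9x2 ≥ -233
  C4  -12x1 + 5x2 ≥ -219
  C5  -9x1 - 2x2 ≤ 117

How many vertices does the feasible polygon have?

The feasible vertices (each the meet of two boundaries and inside every other half-plane) are:
  (1094/87, -395/29)
  (-307/24, -15/16)
  (403/79, -2493/79)
  (-587/61, -927/61)

4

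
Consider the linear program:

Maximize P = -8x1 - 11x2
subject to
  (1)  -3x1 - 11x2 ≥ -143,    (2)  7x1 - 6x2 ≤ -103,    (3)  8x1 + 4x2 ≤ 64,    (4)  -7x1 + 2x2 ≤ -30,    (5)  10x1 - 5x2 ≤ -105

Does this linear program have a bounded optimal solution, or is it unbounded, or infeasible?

infeasible

The boundaries -3x1 - 11x2 = -143 and 10x1 - 5x2 = -105 meet at (-88/25, 349/25), but that point violates -7x1 + 2x2 ≤ -30. Every candidate vertex is excluded by some other constraint, so the feasible region is empty.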